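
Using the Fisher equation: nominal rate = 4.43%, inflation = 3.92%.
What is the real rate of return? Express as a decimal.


Formula: (1 + r_real) = (1 + r_nom) / (1 + inflation)
Substituting: (1 + r_real) = 1.0443 / 1.0392
(1 + r_real) = 1.004908
r_real = 1.004908 - 1 = 0.004908

0.004908


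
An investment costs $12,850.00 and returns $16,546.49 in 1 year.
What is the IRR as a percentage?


Formula: IRR = C1/C0 - 1
Substituting: IRR = $16,546.49 / $12,850.00 - 1
Ratio: 1.287665 - 1 = 0.287665
IRR = 28.7665%

28.7665%


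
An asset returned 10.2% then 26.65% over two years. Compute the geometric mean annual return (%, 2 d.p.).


Formula: Geometric mean = ((1+r1)*(1+r2))^(1/2) - 1
Product: (1 + 0.102) * (1 + 0.2665) = 1.102 * 1.2665 = 1.395683
Square root: 1.395683^0.5 = 1.18139
Geometric mean = 1.18139 - 1 = 0.18139
As percentage: 18.14%

18.14%


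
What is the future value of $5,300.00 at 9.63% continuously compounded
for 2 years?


Formula: FV = P * e^(r*t)
Exponent: r*t = 0.0963 * 2 = 0.1926
e^(0.1926) = 1.212398
FV = $5,300.00 * 1.212398 = $6,425.71

$6,425.71


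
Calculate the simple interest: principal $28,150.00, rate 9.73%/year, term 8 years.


Formula: I = P * r * t
Substituting: I = $28,150.00 * 0.0973 * 8
Step: I = $28,150.00 * 0.7784
I = $21,911.96

$21,911.96


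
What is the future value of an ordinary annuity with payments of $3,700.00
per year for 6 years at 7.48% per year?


Formula: FV = PMT * ((1+r)^n - 1) / r
Growth factor: (1 + 0.0748)^6 = 1.54158
Numerator: 1.54158 - 1 = 0.54158
FV = $3,700.00 * 0.54158 / 0.0748 = $26,789.36

$26,789.36


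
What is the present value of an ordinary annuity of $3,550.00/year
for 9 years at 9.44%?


Formula: PV = PMT * (1 - (1+r)^(-n)) / r
Discount factor: (1 + 0.0944)^(-9) = 0.444033
Bracket: 1 - 0.444033 = 0.555967
PV = $3,550.00 * 0.555967 / 0.0944 = $20,907.66

$20,907.66


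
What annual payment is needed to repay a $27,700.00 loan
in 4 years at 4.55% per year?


Formula: PMT = PV * r / (1 - (1+r)^(-n))
Denominator: 1 - (1 + 0.0455)^(-4) = 0.163042
Numerator: $27,700.00 * 0.0455 = 1260.35
PMT = 1260.35 / 0.163042 = $7,730.23

$7,730.23


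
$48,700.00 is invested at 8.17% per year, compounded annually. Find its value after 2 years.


Formula: FV = P * (1 + r)^n
Substituting: FV = $48,700.00 * (1 + 0.0817)^2
Growth factor: (1.0817)^2 = 1.170075
FV = $48,700.00 * 1.170075 = $56,982.65

$56,982.65


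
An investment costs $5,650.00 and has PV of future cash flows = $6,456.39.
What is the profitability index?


Formula: PI = PV(cash flows) / initial investment
Substituting: PI = $6,456.39 / $5,650.00
PI = 1.1427

1.1427


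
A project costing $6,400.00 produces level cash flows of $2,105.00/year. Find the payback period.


Formula: Payback = investment / annual cash flow
Substituting: Payback = $6,400.00 / $2,105.00
Payback = 3.0404 years

3.0404 years


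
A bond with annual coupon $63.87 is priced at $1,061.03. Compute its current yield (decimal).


Formula: Current yield = annual coupon / price
Substituting: CY = $63.87 / $1,061.03
CY = 0.060196

0.060196


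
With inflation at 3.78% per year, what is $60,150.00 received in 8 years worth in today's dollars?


Formula: Real value = nominal / (1 + inflation)^years
Price level: (1 + 0.0378)^8 = 1.345579
Real value = $60,150.00 / 1.345579 = $44,701.93

$44,701.93


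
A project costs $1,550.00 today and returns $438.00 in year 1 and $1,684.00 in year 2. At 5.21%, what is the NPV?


Formula: NPV = C0 + C1/(1+r) + C2/(1+r)^2
Discount C1: $438.00 / (1 + 0.0521) = $416.31
Discount C2: $1,684.00 / (1 + 0.0521)^2 = $1,521.35
NPV = -$1,550.00 + $416.31 + $1,521.35 = $387.66

$387.66


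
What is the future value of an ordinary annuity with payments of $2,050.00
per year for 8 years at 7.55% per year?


Formula: FV = PMT * ((1+r)^n - 1) / r
Growth factor: (1 + 0.0755)^8 = 1.790125
Numerator: 1.790125 - 1 = 0.790125
FV = $2,050.00 * 0.790125 / 0.0755 = $21,453.72

$21,453.72


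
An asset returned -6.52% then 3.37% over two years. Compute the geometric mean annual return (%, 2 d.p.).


Formula: Geometric mean = ((1+r1)*(1+r2))^(1/2) - 1
Product: (1 + -0.0652) * (1 + 0.0337) = 0.9348 * 1.0337 = 0.966303
Square root: 0.966303^0.5 = 0.983007
Geometric mean = 0.983007 - 1 = -0.016993
As percentage: -1.70%

-1.70%


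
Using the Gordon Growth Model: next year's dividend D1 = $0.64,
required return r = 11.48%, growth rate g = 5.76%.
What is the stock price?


Formula: P = D1 / (r - g)
Spread: r - g = 0.1148 - 0.0576 = 0.0572
Substituting: P = $0.64 / 0.0572
P = $11.19

$11.19


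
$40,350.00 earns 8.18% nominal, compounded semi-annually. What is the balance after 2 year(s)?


Formula: FV = P * (1 + r/m)^(m*t)
Period rate: r/m = 0.0818 / 2 = 0.0409
Total periods: m*t = 2 * 2 = 4
Growth factor: (1 + 0.0409)^4 = 1.173913
FV = $40,350.00 * 1.173913 = $47,367.40

$47,367.40


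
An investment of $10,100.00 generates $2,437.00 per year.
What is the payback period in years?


Formula: Payback = investment / annual cash flow
Substituting: Payback = $10,100.00 / $2,437.00
Payback = 4.1444 years

4.1444 years


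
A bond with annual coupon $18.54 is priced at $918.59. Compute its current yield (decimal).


Formula: Current yield = annual coupon / price
Substituting: CY = $18.54 / $918.59
CY = 0.020183

0.020183


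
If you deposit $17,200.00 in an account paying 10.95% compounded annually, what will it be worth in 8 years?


Formula: FV = P * (1 + r)^n
Substituting: FV = $17,200.00 * (1 + 0.1095)^8
Growth factor: (1.1095)^8 = 2.296246
FV = $17,200.00 * 2.296246 = $39,495.43

$39,495.43


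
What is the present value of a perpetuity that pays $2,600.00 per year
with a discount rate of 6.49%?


Formula: PV = C / r
Substituting: PV = $2,600.00 / 0.0649
PV = $40,061.63

$40,061.63


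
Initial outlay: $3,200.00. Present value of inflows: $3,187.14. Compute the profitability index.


Formula: PI = PV(cash flows) / initial investment
Substituting: PI = $3,187.14 / $3,200.00
PI = 0.996

0.996


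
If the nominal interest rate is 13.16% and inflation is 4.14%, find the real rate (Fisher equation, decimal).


Formula: (1 + r_real) = (1 + r_nom) / (1 + inflation)
Substituting: (1 + r_real) = 1.1316 / 1.0414
(1 + r_real) = 1.086614
r_real = 1.086614 - 1 = 0.086614

0.086614


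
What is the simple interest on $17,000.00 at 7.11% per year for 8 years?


Formula: I = P * r * t
Substituting: I = $17,000.00 * 0.0711 * 8
Step: I = $17,000.00 * 0.5688
I = $9,669.60

$9,669.60


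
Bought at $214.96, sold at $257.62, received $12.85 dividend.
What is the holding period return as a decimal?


Formula: HPR = (P1 - P0 + D) / P0
Gain: $257.62 - $214.96 + $12.85 = $55.51
HPR = $55.51 / $214.96 = 0.2582

0.2582


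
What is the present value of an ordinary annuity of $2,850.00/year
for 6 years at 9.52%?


Formula: PV = PMT * (1 - (1+r)^(-n)) / r
Discount factor: (1 + 0.0952)^(-6) = 0.579481
Bracket: 1 - 0.579481 = 0.420519
PV = $2,850.00 * 0.420519 / 0.0952 = $12,589.06

$12,589.06


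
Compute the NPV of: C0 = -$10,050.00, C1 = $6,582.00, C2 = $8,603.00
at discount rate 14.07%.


Formula: NPV = C0 + C1/(1+r) + C2/(1+r)^2
Discount C1: $6,582.00 / (1 + 0.1407) = $5,770.14
Discount C2: $8,603.00 / (1 + 0.1407)^2 = $6,611.61
NPV = -$10,050.00 + $5,770.14 + $6,611.61 = $2,331.75

$2,331.75


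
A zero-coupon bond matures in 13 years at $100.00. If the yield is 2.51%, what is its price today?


Formula: Price = FV / (1 + r)^n
Substituting: Price = $100.00 / (1 + 0.0251)^13
Discount factor: (1.0251)^13 = 1.38026
Price = $100.00 / 1.38026 = $72.45

$72.45


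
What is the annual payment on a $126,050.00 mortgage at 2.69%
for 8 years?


Formula: PMT = PV * r / (1 - (1+r)^(-n))
Denominator: 1 - (1 + 0.0269)^(-8) = 0.191324
Numerator: $126,050.00 * 0.0269 = 3390.745
PMT = 3390.745 / 0.191324 = $17,722.57

$17,722.57


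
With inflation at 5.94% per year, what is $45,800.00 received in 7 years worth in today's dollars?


Formula: Real value = nominal / (1 + inflation)^years
Price level: (1 + 0.0594)^7 = 1.497683
Real value = $45,800.00 / 1.497683 = $30,580.58

$30,580.58


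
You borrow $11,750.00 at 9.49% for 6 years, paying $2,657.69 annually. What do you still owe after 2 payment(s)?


Formula: Balance = PV*(1+r)^k - PMT*((1+r)^k - 1)/r
Growth: (1 + 0.0949)^2 = 1.198806
Accumulated factor: ((1+r)^k - 1)/r = 2.0949
Balance = $11,750.00 * 1.198806 - $2,657.69 * 2.0949
Balance = $8,518.38

$8,518.38


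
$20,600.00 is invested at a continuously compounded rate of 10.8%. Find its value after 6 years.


Formula: FV = P * e^(r*t)
Exponent: r*t = 0.108 * 6 = 0.648
e^(0.648) = 1.911714
FV = $20,600.00 * 1.911714 = $39,381.30

$39,381.30


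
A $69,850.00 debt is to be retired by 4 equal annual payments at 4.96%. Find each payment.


Formula: PMT = PV * r / (1 - (1+r)^(-n))
Denominator: 1 - (1 + 0.0496)^(-4) = 0.176043
Numerator: $69,850.00 * 0.0496 = 3464.56
PMT = 3464.56 / 0.176043 = $19,680.23

$19,680.23


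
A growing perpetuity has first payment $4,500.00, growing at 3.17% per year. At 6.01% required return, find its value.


Formula: PV = C / (r - g)
Spread: r - g = 0.0601 - 0.0317 = 0.0284
Substituting: PV = $4,500.00 / 0.0284
PV = $158,450.70

$158,450.70


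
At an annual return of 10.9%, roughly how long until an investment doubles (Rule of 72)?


Formula: Years ≈ 72 / r
Substituting: Years ≈ 72 / 10.9
Years ≈ 6.6

6.6 years


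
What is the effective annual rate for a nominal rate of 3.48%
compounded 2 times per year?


Formula: EAR = (1 + r/m)^m - 1
Period rate: r/m = 0.0348 / 2 = 0.0174
Compounding: (1 + 0.0174)^2 = 1.035103
EAR = 1.035103 - 1 = 0.035103

0.035103


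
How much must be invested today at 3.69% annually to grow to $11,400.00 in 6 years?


Formula: PV = FV / (1 + r)^n
Substituting: PV = $11,400.00 / (1 + 0.0369)^6
Discount factor: (1.0369)^6 = 1.242857
PV = $11,400.00 / 1.242857 = $9,172.41

$9,172.41


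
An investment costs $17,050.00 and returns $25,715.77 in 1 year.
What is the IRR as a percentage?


Formula: IRR = C1/C0 - 1
Substituting: IRR = $25,715.77 / $17,050.00 - 1
Ratio: 1.508256 - 1 = 0.508256
IRR = 50.8256%

50.8256%


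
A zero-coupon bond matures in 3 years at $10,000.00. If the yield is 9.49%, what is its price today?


Formula: Price = FV / (1 + r)^n
Substituting: Price = $10,000.00 / (1 + 0.0949)^3
Discount factor: (1.0949)^3 = 1.312573
Price = $10,000.00 / 1.312573 = $7,618.63

$7,618.63


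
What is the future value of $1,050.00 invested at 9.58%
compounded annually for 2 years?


Formula: FV = P * (1 + r)^n
Substituting: FV = $1,050.00 * (1 + 0.0958)^2
Growth factor: (1.0958)^2 = 1.200778
FV = $1,050.00 * 1.200778 = $1,260.82

$1,260.82


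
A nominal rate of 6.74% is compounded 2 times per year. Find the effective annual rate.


Formula: EAR = (1 + r/m)^m - 1
Period rate: r/m = 0.0674 / 2 = 0.0337
Compounding: (1 + 0.0337)^2 = 1.068536
EAR = 1.068536 - 1 = 0.068536

0.068536


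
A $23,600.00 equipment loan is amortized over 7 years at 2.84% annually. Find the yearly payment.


Formula: PMT = PV * r / (1 - (1+r)^(-n))
Denominator: 1 - (1 + 0.0284)^(-7) = 0.178012
Numerator: $23,600.00 * 0.0284 = 670.24
PMT = 670.24 / 0.178012 = $3,765.14

$3,765.14


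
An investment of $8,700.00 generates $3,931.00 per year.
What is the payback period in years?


Formula: Payback = investment / annual cash flow
Substituting: Payback = $8,700.00 / $3,931.00
Payback = 2.2132 years

2.2132 years


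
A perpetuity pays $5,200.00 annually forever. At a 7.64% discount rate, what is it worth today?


Formula: PV = C / r
Substituting: PV = $5,200.00 / 0.0764
PV = $68,062.83

$68,062.83


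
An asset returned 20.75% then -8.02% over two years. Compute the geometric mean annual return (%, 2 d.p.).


Formula: Geometric mean = ((1+r1)*(1+r2))^(1/2) - 1
Product: (1 + 0.2075) * (1 + -0.0802) = 1.2075 * 0.9198 = 1.110658
Square root: 1.110658^0.5 = 1.053878
Geometric mean = 1.053878 - 1 = 0.053878
As percentage: 5.39%

5.39%


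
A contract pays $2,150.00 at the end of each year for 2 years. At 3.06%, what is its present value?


Formula: PV = PMT * (1 - (1+r)^(-n)) / r
Discount factor: (1 + 0.0306)^(-2) = 0.941499
Bracket: 1 - 0.941499 = 0.058501
PV = $2,150.00 * 0.058501 / 0.0306 = $4,110.39

$4,110.39


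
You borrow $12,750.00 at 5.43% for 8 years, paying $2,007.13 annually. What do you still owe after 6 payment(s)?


Formula: Balance = PV*(1+r)^k - PMT*((1+r)^k - 1)/r
Growth: (1 + 0.0543)^6 = 1.373363
Accumulated factor: ((1+r)^k - 1)/r = 6.875924
Balance = $12,750.00 * 1.373363 - $2,007.13 * 6.875924
Balance = $3,709.50

$3,709.50


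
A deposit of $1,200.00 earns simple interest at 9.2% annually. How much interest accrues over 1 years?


Formula: I = P * r * t
Substituting: I = $1,200.00 * 0.092 * 1
Step: I = $1,200.00 * 0.092
I = $110.40

$110.40


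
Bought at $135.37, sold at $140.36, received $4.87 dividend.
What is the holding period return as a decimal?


Formula: HPR = (P1 - P0 + D) / P0
Gain: $140.36 - $135.37 + $4.87 = $9.86
HPR = $9.86 / $135.37 = 0.0728

0.0728


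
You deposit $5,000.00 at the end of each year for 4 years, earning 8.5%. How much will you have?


Formula: FV = PMT * ((1+r)^n - 1) / r
Growth factor: (1 + 0.085)^4 = 1.385859
Numerator: 1.385859 - 1 = 0.385859
FV = $5,000.00 * 0.385859 / 0.085 = $22,697.57

$22,697.57


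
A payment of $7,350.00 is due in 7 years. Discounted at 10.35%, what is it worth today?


Formula: PV = FV / (1 + r)^n
Substituting: PV = $7,350.00 / (1 + 0.1035)^7
Discount factor: (1.1035)^7 = 1.992537
PV = $7,350.00 / 1.992537 = $3,688.76

$3,688.76


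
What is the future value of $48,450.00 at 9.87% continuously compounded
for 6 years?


Formula: FV = P * e^(r*t)
Exponent: r*t = 0.0987 * 6 = 0.5922
e^(0.5922) = 1.807962
FV = $48,450.00 * 1.807962 = $87,595.74

$87,595.74


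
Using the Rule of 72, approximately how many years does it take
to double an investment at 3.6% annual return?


Formula: Years ≈ 72 / r
Substituting: Years ≈ 72 / 3.6
Years ≈ 20.0

20.0 years


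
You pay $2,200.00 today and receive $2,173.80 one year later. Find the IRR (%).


Formula: IRR = C1/C0 - 1
Substituting: IRR = $2,173.80 / $2,200.00 - 1
Ratio: 0.988091 - 1 = -0.011909
IRR = -1.1909%

-1.1909%


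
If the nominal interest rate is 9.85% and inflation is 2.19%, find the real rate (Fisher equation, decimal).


Formula: (1 + r_real) = (1 + r_nom) / (1 + inflation)
Substituting: (1 + r_real) = 1.0985 / 1.0219
(1 + r_real) = 1.074958
r_real = 1.074958 - 1 = 0.074958

0.074958


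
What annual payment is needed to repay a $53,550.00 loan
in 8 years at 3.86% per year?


Formula: PMT = PV * r / (1 - (1+r)^(-n))
Denominator: 1 - (1 + 0.0386)^(-8) = 0.261393
Numerator: $53,550.00 * 0.0386 = 2067.03
PMT = 2067.03 / 0.261393 = $7,907.75

$7,907.75


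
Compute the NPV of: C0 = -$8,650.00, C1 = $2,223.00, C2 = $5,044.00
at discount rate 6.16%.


Formula: NPV = C0 + C1/(1+r) + C2/(1+r)^2
Discount C1: $2,223.00 / (1 + 0.0616) = $2,094.01
Discount C2: $5,044.00 / (1 + 0.0616)^2 = $4,475.62
NPV = -$8,650.00 + $2,094.01 + $4,475.62 = -$2,080.37

-$2,080.37


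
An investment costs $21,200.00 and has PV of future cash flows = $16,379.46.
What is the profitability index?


Formula: PI = PV(cash flows) / initial investment
Substituting: PI = $16,379.46 / $21,200.00
PI = 0.7726

0.7726


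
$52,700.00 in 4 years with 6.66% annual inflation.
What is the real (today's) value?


Formula: Real value = nominal / (1 + inflation)^years
Price level: (1 + 0.0666)^4 = 1.294215
Real value = $52,700.00 / 1.294215 = $40,719.67

$40,719.67


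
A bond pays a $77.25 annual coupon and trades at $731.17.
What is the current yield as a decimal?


Formula: Current yield = annual coupon / price
Substituting: CY = $77.25 / $731.17
CY = 0.105653

0.105653


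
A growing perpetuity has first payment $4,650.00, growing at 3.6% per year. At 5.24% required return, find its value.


Formula: PV = C / (r - g)
Spread: r - g = 0.0524 - 0.036 = 0.0164
Substituting: PV = $4,650.00 / 0.0164
PV = $283,536.59

$283,536.59


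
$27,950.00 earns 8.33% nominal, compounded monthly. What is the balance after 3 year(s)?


Formula: FV = P * (1 + r/m)^(m*t)
Period rate: r/m = 0.0833 / 12 = 0.006942
Total periods: m*t = 12 * 3 = 36
Growth factor: (1 + 0.006942)^36 = 1.282789
FV = $27,950.00 * 1.282789 = $35,853.95

$35,853.95


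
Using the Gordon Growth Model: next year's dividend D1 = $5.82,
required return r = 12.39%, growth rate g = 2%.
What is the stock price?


Formula: P = D1 / (r - g)
Spread: r - g = 0.1239 - 0.02 = 0.1039
Substituting: P = $5.82 / 0.1039
P = $56.02

$56.02


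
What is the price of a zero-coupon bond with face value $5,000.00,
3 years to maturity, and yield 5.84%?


Formula: Price = FV / (1 + r)^n
Substituting: Price = $5,000.00 / (1 + 0.0584)^3
Discount factor: (1.0584)^3 = 1.185631
Price = $5,000.00 / 1.185631 = $4,217.16

$4,217.16


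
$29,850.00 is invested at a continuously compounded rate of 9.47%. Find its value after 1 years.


Formula: FV = P * e^(r*t)
Exponent: r*t = 0.0947 * 1 = 0.0947
e^(0.0947) = 1.099329
FV = $29,850.00 * 1.099329 = $32,814.97

$32,814.97


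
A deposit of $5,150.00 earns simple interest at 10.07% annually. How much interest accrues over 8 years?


Formula: I = P * r * t
Substituting: I = $5,150.00 * 0.1007 * 8
Step: I = $5,150.00 * 0.8056
I = $4,148.84

$4,148.84


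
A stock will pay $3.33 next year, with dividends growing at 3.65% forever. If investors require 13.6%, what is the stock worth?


Formula: P = D1 / (r - g)
Spread: r - g = 0.136 - 0.0365 = 0.0995
Substituting: P = $3.33 / 0.0995
P = $33.47

$33.47


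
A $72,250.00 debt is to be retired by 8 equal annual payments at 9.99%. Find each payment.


Formula: PMT = PV * r / (1 - (1+r)^(-n))
Denominator: 1 - (1 + 0.0999)^(-8) = 0.533153
Numerator: $72,250.00 * 0.0999 = 7217.775
PMT = 7217.775 / 0.533153 = $13,537.90

$13,537.90


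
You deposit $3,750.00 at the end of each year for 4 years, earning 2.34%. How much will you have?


Formula: FV = PMT * ((1+r)^n - 1) / r
Growth factor: (1 + 0.0234)^4 = 1.096937
Numerator: 1.096937 - 1 = 0.096937
FV = $3,750.00 * 0.096937 / 0.0234 = $15,534.76

$15,534.76


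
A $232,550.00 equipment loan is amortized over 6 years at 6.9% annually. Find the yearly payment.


Formula: PMT = PV * r / (1 - (1+r)^(-n))
Denominator: 1 - (1 + 0.069)^(-6) = 0.329909
Numerator: $232,550.00 * 0.069 = 16045.95
PMT = 16045.95 / 0.329909 = $48,637.50

$48,637.50


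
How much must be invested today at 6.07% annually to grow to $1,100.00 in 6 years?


Formula: PV = FV / (1 + r)^n
Substituting: PV = $1,100.00 / (1 + 0.0607)^6
Discount factor: (1.0607)^6 = 1.424149
PV = $1,100.00 / 1.424149 = $772.39

$772.39


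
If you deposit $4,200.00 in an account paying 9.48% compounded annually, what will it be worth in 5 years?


Formula: FV = P * (1 + r)^n
Substituting: FV = $4,200.00 * (1 + 0.0948)^5
Growth factor: (1.0948)^5 = 1.572802
FV = $4,200.00 * 1.572802 = $6,605.77

$6,605.77


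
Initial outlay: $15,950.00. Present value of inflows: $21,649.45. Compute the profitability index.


Formula: PI = PV(cash flows) / initial investment
Substituting: PI = $21,649.45 / $15,950.00
PI = 1.3573

1.3573


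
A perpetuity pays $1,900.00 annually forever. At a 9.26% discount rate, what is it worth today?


Formula: PV = C / r
Substituting: PV = $1,900.00 / 0.0926
PV = $20,518.36

$20,518.36


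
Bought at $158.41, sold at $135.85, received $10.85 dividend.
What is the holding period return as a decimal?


Formula: HPR = (P1 - P0 + D) / P0
Gain: $135.85 - $158.41 + $10.85 = -$11.71
HPR = -$11.71 / $158.41 = -0.0739

-0.0739


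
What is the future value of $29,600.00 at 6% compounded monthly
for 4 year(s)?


Formula: FV = P * (1 + r/m)^(m*t)
Period rate: r/m = 0.06 / 12 = 0.005
Total periods: m*t = 12 * 4 = 48
Growth factor: (1 + 0.005)^48 = 1.270489
FV = $29,600.00 * 1.270489 = $37,606.48

$37,606.48


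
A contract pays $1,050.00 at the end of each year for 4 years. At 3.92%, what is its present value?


Formula: PV = PMT * (1 - (1+r)^(-n)) / r
Discount factor: (1 + 0.0392)^(-4) = 0.857439
Bracket: 1 - 0.857439 = 0.142561
PV = $1,050.00 * 0.142561 / 0.0392 = $3,818.59

$3,818.59


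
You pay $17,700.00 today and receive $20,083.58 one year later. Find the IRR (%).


Formula: IRR = C1/C0 - 1
Substituting: IRR = $20,083.58 / $17,700.00 - 1
Ratio: 1.134666 - 1 = 0.134666
IRR = 13.4666%

13.4666%


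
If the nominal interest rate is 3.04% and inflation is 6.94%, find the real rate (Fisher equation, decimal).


Formula: (1 + r_real) = (1 + r_nom) / (1 + inflation)
Substituting: (1 + r_real) = 1.0304 / 1.0694
(1 + r_real) = 0.963531
r_real = 0.963531 - 1 = -0.036469

-0.036469


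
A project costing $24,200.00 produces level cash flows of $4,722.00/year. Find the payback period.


Formula: Payback = investment / annual cash flow
Substituting: Payback = $24,200.00 / $4,722.00
Payback = 5.1249 years

5.1249 years


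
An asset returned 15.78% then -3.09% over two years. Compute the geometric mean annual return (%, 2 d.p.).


Formula: Geometric mean = ((1+r1)*(1+r2))^(1/2) - 1
Product: (1 + 0.1578) * (1 + -0.0309) = 1.1578 * 0.9691 = 1.122024
Square root: 1.122024^0.5 = 1.059256
Geometric mean = 1.059256 - 1 = 0.059256
As percentage: 5.93%

5.93%


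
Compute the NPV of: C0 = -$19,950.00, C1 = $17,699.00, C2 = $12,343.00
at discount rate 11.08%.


Formula: NPV = C0 + C1/(1+r) + C2/(1+r)^2
Discount C1: $17,699.00 / (1 + 0.1108) = $15,933.56
Discount C2: $12,343.00 / (1 + 0.1108)^2 = $10,003.43
NPV = -$19,950.00 + $15,933.56 + $10,003.43 = $5,986.99

$5,986.99


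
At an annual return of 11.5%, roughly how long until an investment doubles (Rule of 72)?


Formula: Years ≈ 72 / r
Substituting: Years ≈ 72 / 11.5
Years ≈ 6.3

6.3 years


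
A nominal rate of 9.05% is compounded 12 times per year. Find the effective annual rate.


Formula: EAR = (1 + r/m)^m - 1
Period rate: r/m = 0.0905 / 12 = 0.007542
Compounding: (1 + 0.007542)^12 = 1.09435
EAR = 1.09435 - 1 = 0.09435

0.09435


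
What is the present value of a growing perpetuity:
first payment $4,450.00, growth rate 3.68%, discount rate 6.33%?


Formula: PV = C / (r - g)
Spread: r - g = 0.0633 - 0.0368 = 0.0265
Substituting: PV = $4,450.00 / 0.0265
PV = $167,924.53

$167,924.53


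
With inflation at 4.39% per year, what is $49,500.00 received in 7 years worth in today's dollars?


Formula: Real value = nominal / (1 + inflation)^years
Price level: (1 + 0.0439)^7 = 1.350866
Real value = $49,500.00 / 1.350866 = $36,643.16

$36,643.16


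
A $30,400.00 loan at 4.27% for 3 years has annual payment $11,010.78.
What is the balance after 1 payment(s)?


Formula: Balance = PV*(1+r)^k - PMT*((1+r)^k - 1)/r
Growth: (1 + 0.0427)^1 = 1.0427
Accumulated factor: ((1+r)^k - 1)/r = 1.0
Balance = $30,400.00 * 1.0427 - $11,010.78 * 1.0
Balance = $20,687.30

$20,687.30


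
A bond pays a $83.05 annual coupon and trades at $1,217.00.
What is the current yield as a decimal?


Formula: Current yield = annual coupon / price
Substituting: CY = $83.05 / $1,217.00
CY = 0.068242

0.068242


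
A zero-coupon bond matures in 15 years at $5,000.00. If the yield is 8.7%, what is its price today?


Formula: Price = FV / (1 + r)^n
Substituting: Price = $5,000.00 / (1 + 0.087)^15
Discount factor: (1.087)^15 = 3.494968
Price = $5,000.00 / 3.494968 = $1,430.63

$1,430.63


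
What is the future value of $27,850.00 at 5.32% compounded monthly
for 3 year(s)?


Formula: FV = P * (1 + r/m)^(m*t)
Period rate: r/m = 0.0532 / 12 = 0.004433
Total periods: m*t = 12 * 3 = 36
Growth factor: (1 + 0.004433)^36 = 1.172628
FV = $27,850.00 * 1.172628 = $32,657.69

$32,657.69


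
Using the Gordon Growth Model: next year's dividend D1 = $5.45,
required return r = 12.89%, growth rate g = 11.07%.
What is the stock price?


Formula: P = D1 / (r - g)
Spread: r - g = 0.1289 - 0.1107 = 0.0182
Substituting: P = $5.45 / 0.0182
P = $299.45

$299.45


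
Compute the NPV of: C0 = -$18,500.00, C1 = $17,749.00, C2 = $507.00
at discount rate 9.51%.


Formula: NPV = C0 + C1/(1+r) + C2/(1+r)^2
Discount C1: $17,749.00 / (1 + 0.0951) = $16,207.65
Discount C2: $507.00 / (1 + 0.0951)^2 = $422.77
NPV = -$18,500.00 + $16,207.65 + $422.77 = -$1,869.58

-$1,869.58


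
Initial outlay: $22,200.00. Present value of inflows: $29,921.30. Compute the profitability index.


Formula: PI = PV(cash flows) / initial investment
Substituting: PI = $29,921.30 / $22,200.00
PI = 1.3478

1.3478


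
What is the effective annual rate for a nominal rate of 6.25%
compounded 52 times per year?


Formula: EAR = (1 + r/m)^m - 1
Period rate: r/m = 0.0625 / 52 = 0.001202
Compounding: (1 + 0.001202)^52 = 1.064455
EAR = 1.064455 - 1 = 0.064455

0.064455


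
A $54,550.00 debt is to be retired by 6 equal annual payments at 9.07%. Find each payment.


Formula: PMT = PV * r / (1 - (1+r)^(-n))
Denominator: 1 - (1 + 0.0907)^(-6) = 0.406025
Numerator: $54,550.00 * 0.0907 = 4947.685
PMT = 4947.685 / 0.406025 = $12,185.66

$12,185.66


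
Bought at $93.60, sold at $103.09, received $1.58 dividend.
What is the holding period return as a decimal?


Formula: HPR = (P1 - P0 + D) / P0
Gain: $103.09 - $93.60 + $1.58 = $11.07
HPR = $11.07 / $93.60 = 0.1183

0.1183


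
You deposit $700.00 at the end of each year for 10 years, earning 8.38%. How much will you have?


Formula: FV = PMT * ((1+r)^n - 1) / r
Growth factor: (1 + 0.0838)^10 = 2.236101
Numerator: 2.236101 - 1 = 1.236101
FV = $700.00 * 1.236101 / 0.0838 = $10,325.43

$10,325.43


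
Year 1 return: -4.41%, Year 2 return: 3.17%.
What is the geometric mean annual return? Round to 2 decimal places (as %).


Formula: Geometric mean = ((1+r1)*(1+r2))^(1/2) - 1
Product: (1 + -0.0441) * (1 + 0.0317) = 0.9559 * 1.0317 = 0.986202
Square root: 0.986202^0.5 = 0.993077
Geometric mean = 0.993077 - 1 = -0.006923
As percentage: -0.69%

-0.69%


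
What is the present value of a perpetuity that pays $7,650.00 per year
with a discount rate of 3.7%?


Formula: PV = C / r
Substituting: PV = $7,650.00 / 0.037
PV = $206,756.76

$206,756.76


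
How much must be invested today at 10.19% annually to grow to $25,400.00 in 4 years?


Formula: PV = FV / (1 + r)^n
Substituting: PV = $25,400.00 / (1 + 0.1019)^4
Discount factor: (1.1019)^4 = 1.474242
PV = $25,400.00 / 1.474242 = $17,229.19

$17,229.19


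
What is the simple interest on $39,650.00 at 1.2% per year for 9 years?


Formula: I = P * r * t
Substituting: I = $39,650.00 * 0.012 * 9
Step: I = $39,650.00 * 0.108
I = $4,282.20

$4,282.20


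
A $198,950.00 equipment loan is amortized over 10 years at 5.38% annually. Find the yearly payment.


Formula: PMT = PV * r / (1 - (1+r)^(-n))
Denominator: 1 - (1 + 0.0538)^(-10) = 0.407869
Numerator: $198,950.00 * 0.0538 = 10703.51
PMT = 10703.51 / 0.407869 = $26,242.54

$26,242.54


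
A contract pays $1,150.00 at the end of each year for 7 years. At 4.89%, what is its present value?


Formula: PV = PMT * (1 - (1+r)^(-n)) / r
Discount factor: (1 + 0.0489)^(-7) = 0.715915
Bracket: 1 - 0.715915 = 0.284085
PV = $1,150.00 * 0.284085 / 0.0489 = $6,680.94

$6,680.94


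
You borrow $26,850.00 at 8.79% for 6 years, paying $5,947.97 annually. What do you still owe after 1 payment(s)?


Formula: Balance = PV*(1+r)^k - PMT*((1+r)^k - 1)/r
Growth: (1 + 0.0879)^1 = 1.0879
Accumulated factor: ((1+r)^k - 1)/r = 1.0
Balance = $26,850.00 * 1.0879 - $5,947.97 * 1.0
Balance = $23,262.15

$23,262.15


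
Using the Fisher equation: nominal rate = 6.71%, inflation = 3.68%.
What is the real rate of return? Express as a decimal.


Formula: (1 + r_real) = (1 + r_nom) / (1 + inflation)
Substituting: (1 + r_real) = 1.0671 / 1.0368
(1 + r_real) = 1.029225
r_real = 1.029225 - 1 = 0.029225

0.029225


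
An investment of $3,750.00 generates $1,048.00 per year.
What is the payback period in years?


Formula: Payback = investment / annual cash flow
Substituting: Payback = $3,750.00 / $1,048.00
Payback = 3.5782 years

3.5782 years


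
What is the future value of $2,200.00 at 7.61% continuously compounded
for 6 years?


Formula: FV = P * e^(r*t)
Exponent: r*t = 0.0761 * 6 = 0.4566
e^(0.4566) = 1.578697
FV = $2,200.00 * 1.578697 = $3,473.13

$3,473.13


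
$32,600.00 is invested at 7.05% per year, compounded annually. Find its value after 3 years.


Formula: FV = P * (1 + r)^n
Substituting: FV = $32,600.00 * (1 + 0.0705)^3
Growth factor: (1.0705)^3 = 1.226761
FV = $32,600.00 * 1.226761 = $39,992.41

$39,992.41


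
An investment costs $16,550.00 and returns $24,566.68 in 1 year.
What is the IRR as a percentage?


Formula: IRR = C1/C0 - 1
Substituting: IRR = $24,566.68 / $16,550.00 - 1
Ratio: 1.484392 - 1 = 0.484392
IRR = 48.4392%

48.4392%


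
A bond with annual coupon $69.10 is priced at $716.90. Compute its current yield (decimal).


Formula: Current yield = annual coupon / price
Substituting: CY = $69.10 / $716.90
CY = 0.096387

0.096387


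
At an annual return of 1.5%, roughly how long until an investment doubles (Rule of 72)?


Formula: Years ≈ 72 / r
Substituting: Years ≈ 72 / 1.5
Years ≈ 48.0

48.0 years


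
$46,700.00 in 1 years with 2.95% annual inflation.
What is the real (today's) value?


Formula: Real value = nominal / (1 + inflation)^years
Price level: (1 + 0.0295)^1 = 1.0295
Real value = $46,700.00 / 1.0295 = $45,361.83

$45,361.83


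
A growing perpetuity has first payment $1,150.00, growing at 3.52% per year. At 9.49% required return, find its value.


Formula: PV = C / (r - g)
Spread: r - g = 0.0949 - 0.0352 = 0.0597
Substituting: PV = $1,150.00 / 0.0597
PV = $19,262.98

$19,262.98


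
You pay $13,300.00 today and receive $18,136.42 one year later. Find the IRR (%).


Formula: IRR = C1/C0 - 1
Substituting: IRR = $18,136.42 / $13,300.00 - 1
Ratio: 1.363641 - 1 = 0.363641
IRR = 36.3641%

36.3641%


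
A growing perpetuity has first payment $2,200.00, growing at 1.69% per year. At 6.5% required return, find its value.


Formula: PV = C / (r - g)
Spread: r - g = 0.065 - 0.0169 = 0.0481
Substituting: PV = $2,200.00 / 0.0481
PV = $45,738.05

$45,738.05


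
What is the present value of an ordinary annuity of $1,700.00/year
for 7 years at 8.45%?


Formula: PV = PMT * (1 - (1+r)^(-n)) / r
Discount factor: (1 + 0.0845)^(-7) = 0.566752
Bracket: 1 - 0.566752 = 0.433248
PV = $1,700.00 * 0.433248 / 0.0845 = $8,716.23

$8,716.23


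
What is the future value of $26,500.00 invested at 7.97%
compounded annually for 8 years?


Formula: FV = P * (1 + r)^n
Substituting: FV = $26,500.00 * (1 + 0.0797)^8
Growth factor: (1.0797)^8 = 1.846821
FV = $26,500.00 * 1.846821 = $48,940.76

$48,940.76


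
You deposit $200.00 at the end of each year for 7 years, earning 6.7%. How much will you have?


Formula: FV = PMT * ((1+r)^n - 1) / r
Growth factor: (1 + 0.067)^7 = 1.57453
Numerator: 1.57453 - 1 = 0.57453
FV = $200.00 * 0.57453 / 0.067 = $1,715.01

$1,715.01


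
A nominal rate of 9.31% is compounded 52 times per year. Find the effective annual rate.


Formula: EAR = (1 + r/m)^m - 1
Period rate: r/m = 0.0931 / 52 = 0.00179
Compounding: (1 + 0.00179)^52 = 1.09748
EAR = 1.09748 - 1 = 0.09748

0.09748


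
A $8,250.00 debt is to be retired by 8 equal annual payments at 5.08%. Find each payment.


Formula: PMT = PV * r / (1 - (1+r)^(-n))
Denominator: 1 - (1 + 0.0508)^(-8) = 0.327272
Numerator: $8,250.00 * 0.0508 = 419.1
PMT = 419.1 / 0.327272 = $1,280.59

$1,280.59


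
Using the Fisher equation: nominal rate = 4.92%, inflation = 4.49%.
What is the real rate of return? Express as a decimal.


Formula: (1 + r_real) = (1 + r_nom) / (1 + inflation)
Substituting: (1 + r_real) = 1.0492 / 1.0449
(1 + r_real) = 1.004115
r_real = 1.004115 - 1 = 0.004115

0.004115


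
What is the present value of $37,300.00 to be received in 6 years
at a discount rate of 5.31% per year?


Formula: PV = FV / (1 + r)^n
Substituting: PV = $37,300.00 / (1 + 0.0531)^6
Discount factor: (1.0531)^6 = 1.36401
PV = $37,300.00 / 1.36401 = $27,345.83

$27,345.83


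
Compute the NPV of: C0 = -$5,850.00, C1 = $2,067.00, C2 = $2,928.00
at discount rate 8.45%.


Formula: NPV = C0 + C1/(1+r) + C2/(1+r)^2
Discount C1: $2,067.00 / (1 + 0.0845) = $1,905.95
Discount C2: $2,928.00 / (1 + 0.0845)^2 = $2,489.50
NPV = -$5,850.00 + $1,905.95 + $2,489.50 = -$1,454.55

-$1,454.55


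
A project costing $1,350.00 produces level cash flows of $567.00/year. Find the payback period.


Formula: Payback = investment / annual cash flow
Substituting: Payback = $1,350.00 / $567.00
Payback = 2.381 years

2.381 years


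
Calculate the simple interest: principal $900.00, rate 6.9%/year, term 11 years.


Formula: I = P * r * t
Substituting: I = $900.00 * 0.069 * 11
Step: I = $900.00 * 0.759
I = $683.10

$683.10


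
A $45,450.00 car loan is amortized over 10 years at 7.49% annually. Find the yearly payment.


Formula: PMT = PV * r / (1 - (1+r)^(-n))
Denominator: 1 - (1 + 0.0749)^(-10) = 0.514354
Numerator: $45,450.00 * 0.0749 = 3404.205
PMT = 3404.205 / 0.514354 = $6,618.40

$6,618.40


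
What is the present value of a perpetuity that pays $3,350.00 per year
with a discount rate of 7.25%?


Formula: PV = C / r
Substituting: PV = $3,350.00 / 0.0725
PV = $46,206.90

$46,206.90


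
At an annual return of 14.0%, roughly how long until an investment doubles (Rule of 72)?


Formula: Years ≈ 72 / r
Substituting: Years ≈ 72 / 14.0
Years ≈ 5.1

5.1 years


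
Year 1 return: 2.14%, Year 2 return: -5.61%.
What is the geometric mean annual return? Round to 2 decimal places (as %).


Formula: Geometric mean = ((1+r1)*(1+r2))^(1/2) - 1
Product: (1 + 0.0214) * (1 + -0.0561) = 1.0214 * 0.9439 = 0.964099
Square root: 0.964099^0.5 = 0.981886
Geometric mean = 0.981886 - 1 = -0.018114
As percentage: -1.81%

-1.81%


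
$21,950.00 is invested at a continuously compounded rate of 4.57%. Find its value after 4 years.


Formula: FV = P * e^(r*t)
Exponent: r*t = 0.0457 * 4 = 0.1828
e^(0.1828) = 1.200574
FV = $21,950.00 * 1.200574 = $26,352.61

$26,352.61


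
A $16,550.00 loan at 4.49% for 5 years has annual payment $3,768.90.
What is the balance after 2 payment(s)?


Formula: Balance = PV*(1+r)^k - PMT*((1+r)^k - 1)/r
Growth: (1 + 0.0449)^2 = 1.091816
Accumulated factor: ((1+r)^k - 1)/r = 2.0449
Balance = $16,550.00 * 1.091816 - $3,768.90 * 2.0449
Balance = $10,362.53

$10,362.53


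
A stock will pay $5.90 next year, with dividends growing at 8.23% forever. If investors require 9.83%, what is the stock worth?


Formula: P = D1 / (r - g)
Spread: r - g = 0.0983 - 0.0823 = 0.016
Substituting: P = $5.90 / 0.016
P = $368.75

$368.75


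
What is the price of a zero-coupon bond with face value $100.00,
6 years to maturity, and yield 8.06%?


Formula: Price = FV / (1 + r)^n
Substituting: Price = $100.00 / (1 + 0.0806)^6
Discount factor: (1.0806)^6 = 1.592171
Price = $100.00 / 1.592171 = $62.81

$62.81


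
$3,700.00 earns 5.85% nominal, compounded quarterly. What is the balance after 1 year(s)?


Formula: FV = P * (1 + r/m)^(m*t)
Period rate: r/m = 0.0585 / 4 = 0.014625
Total periods: m*t = 4 * 1 = 4
Growth factor: (1 + 0.014625)^4 = 1.059796
FV = $3,700.00 * 1.059796 = $3,921.24

$3,921.24


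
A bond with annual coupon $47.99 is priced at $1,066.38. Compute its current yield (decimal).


Formula: Current yield = annual coupon / price
Substituting: CY = $47.99 / $1,066.38
CY = 0.045003

0.045003


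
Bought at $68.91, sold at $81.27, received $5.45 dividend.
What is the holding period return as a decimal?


Formula: HPR = (P1 - P0 + D) / P0
Gain: $81.27 - $68.91 + $5.45 = $17.81
HPR = $17.81 / $68.91 = 0.2585

0.2585


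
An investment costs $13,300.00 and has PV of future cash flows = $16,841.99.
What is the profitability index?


Formula: PI = PV(cash flows) / initial investment
Substituting: PI = $16,841.99 / $13,300.00
PI = 1.2663

1.2663


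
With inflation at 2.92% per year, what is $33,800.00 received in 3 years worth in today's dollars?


Formula: Real value = nominal / (1 + inflation)^years
Price level: (1 + 0.0292)^3 = 1.090183
Real value = $33,800.00 / 1.090183 = $31,003.97

$31,003.97


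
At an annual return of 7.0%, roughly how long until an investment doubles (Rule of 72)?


Formula: Years ≈ 72 / r
Substituting: Years ≈ 72 / 7.0
Years ≈ 10.3

10.3 years


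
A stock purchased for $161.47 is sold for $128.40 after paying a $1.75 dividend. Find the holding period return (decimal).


Formula: HPR = (P1 - P0 + D) / P0
Gain: $128.40 - $161.47 + $1.75 = -$31.32
HPR = -$31.32 / $161.47 = -0.194

-0.194


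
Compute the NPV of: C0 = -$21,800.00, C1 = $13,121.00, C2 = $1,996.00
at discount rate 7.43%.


Formula: NPV = C0 + C1/(1+r) + C2/(1+r)^2
Discount C1: $13,121.00 / (1 + 0.0743) = $12,213.53
Discount C2: $1,996.00 / (1 + 0.0743)^2 = $1,729.46
NPV = -$21,800.00 + $12,213.53 + $1,729.46 = -$7,857.01

-$7,857.01


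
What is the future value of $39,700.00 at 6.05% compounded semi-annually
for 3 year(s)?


Formula: FV = P * (1 + r/m)^(m*t)
Period rate: r/m = 0.0605 / 2 = 0.03025
Total periods: m*t = 2 * 3 = 6
Growth factor: (1 + 0.03025)^6 = 1.195792
FV = $39,700.00 * 1.195792 = $47,472.95

$47,472.95


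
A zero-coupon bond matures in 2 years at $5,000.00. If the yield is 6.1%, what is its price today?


Formula: Price = FV / (1 + r)^n
Substituting: Price = $5,000.00 / (1 + 0.061)^2
Discount factor: (1.061)^2 = 1.125721
Price = $5,000.00 / 1.125721 = $4,441.60

$4,441.60


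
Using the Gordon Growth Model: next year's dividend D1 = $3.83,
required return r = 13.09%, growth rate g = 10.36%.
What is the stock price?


Formula: P = D1 / (r - g)
Spread: r - g = 0.1309 - 0.1036 = 0.0273
Substituting: P = $3.83 / 0.0273
P = $140.29

$140.29


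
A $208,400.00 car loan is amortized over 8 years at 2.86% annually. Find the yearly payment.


Formula: PMT = PV * r / (1 - (1+r)^(-n))
Denominator: 1 - (1 + 0.0286)^(-8) = 0.201954
Numerator: $208,400.00 * 0.0286 = 5960.24
PMT = 5960.24 / 0.201954 = $29,512.84

$29,512.84


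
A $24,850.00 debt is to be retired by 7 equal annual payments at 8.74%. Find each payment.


Formula: PMT = PV * r / (1 - (1+r)^(-n))
Denominator: 1 - (1 + 0.0874)^(-7) = 0.443744
Numerator: $24,850.00 * 0.0874 = 2171.89
PMT = 2171.89 / 0.443744 = $4,894.47

$4,894.47


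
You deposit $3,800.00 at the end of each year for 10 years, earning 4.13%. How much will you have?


Formula: FV = PMT * ((1+r)^n - 1) / r
Growth factor: (1 + 0.0413)^10 = 1.498852
Numerator: 1.498852 - 1 = 0.498852
FV = $3,800.00 * 0.498852 / 0.0413 = $45,899.19

$45,899.19


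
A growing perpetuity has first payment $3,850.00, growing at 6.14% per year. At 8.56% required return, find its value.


Formula: PV = C / (r - g)
Spread: r - g = 0.0856 - 0.0614 = 0.0242
Substituting: PV = $3,850.00 / 0.0242
PV = $159,090.91

$159,090.91


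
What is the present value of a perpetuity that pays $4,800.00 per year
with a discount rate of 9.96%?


Formula: PV = C / r
Substituting: PV = $4,800.00 / 0.0996
PV = $48,192.77

$48,192.77


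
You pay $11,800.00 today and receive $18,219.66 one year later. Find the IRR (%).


Formula: IRR = C1/C0 - 1
Substituting: IRR = $18,219.66 / $11,800.00 - 1
Ratio: 1.544039 - 1 = 0.544039
IRR = 54.4039%

54.4039%


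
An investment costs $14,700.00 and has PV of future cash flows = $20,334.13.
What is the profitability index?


Formula: PI = PV(cash flows) / initial investment
Substituting: PI = $20,334.13 / $14,700.00
PI = 1.3833

1.3833
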